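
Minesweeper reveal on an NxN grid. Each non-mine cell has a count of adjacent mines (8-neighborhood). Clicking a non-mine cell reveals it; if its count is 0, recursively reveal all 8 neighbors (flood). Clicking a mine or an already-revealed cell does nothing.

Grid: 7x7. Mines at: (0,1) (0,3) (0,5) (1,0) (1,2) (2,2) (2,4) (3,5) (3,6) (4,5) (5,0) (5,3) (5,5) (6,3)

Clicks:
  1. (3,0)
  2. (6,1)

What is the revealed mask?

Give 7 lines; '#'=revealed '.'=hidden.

Click 1 (3,0) count=0: revealed 6 new [(2,0) (2,1) (3,0) (3,1) (4,0) (4,1)] -> total=6
Click 2 (6,1) count=1: revealed 1 new [(6,1)] -> total=7

Answer: .......
.......
##.....
##.....
##.....
.......
.#.....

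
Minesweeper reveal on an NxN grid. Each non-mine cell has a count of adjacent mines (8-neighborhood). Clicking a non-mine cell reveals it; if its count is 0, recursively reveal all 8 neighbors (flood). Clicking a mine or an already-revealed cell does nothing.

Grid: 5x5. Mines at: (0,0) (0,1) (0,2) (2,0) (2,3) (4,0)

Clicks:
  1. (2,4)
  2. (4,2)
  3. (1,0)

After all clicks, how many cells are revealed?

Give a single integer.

Answer: 10

Derivation:
Click 1 (2,4) count=1: revealed 1 new [(2,4)] -> total=1
Click 2 (4,2) count=0: revealed 8 new [(3,1) (3,2) (3,3) (3,4) (4,1) (4,2) (4,3) (4,4)] -> total=9
Click 3 (1,0) count=3: revealed 1 new [(1,0)] -> total=10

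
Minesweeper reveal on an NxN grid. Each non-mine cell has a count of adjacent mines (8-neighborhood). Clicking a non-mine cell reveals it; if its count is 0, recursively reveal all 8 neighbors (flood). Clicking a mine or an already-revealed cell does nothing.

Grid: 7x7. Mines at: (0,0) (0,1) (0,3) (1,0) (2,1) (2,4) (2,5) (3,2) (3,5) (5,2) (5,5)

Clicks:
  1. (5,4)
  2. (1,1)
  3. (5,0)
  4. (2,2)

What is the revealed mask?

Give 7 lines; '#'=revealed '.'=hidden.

Answer: .......
.#.....
..#....
##.....
##.....
##..#..
##.....

Derivation:
Click 1 (5,4) count=1: revealed 1 new [(5,4)] -> total=1
Click 2 (1,1) count=4: revealed 1 new [(1,1)] -> total=2
Click 3 (5,0) count=0: revealed 8 new [(3,0) (3,1) (4,0) (4,1) (5,0) (5,1) (6,0) (6,1)] -> total=10
Click 4 (2,2) count=2: revealed 1 new [(2,2)] -> total=11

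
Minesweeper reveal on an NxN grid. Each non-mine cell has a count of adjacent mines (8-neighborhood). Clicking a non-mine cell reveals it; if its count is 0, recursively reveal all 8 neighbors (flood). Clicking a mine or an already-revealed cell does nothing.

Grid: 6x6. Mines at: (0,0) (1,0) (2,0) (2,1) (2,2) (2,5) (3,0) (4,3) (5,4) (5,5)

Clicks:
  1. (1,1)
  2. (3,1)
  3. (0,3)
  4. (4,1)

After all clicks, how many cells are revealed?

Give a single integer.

Answer: 12

Derivation:
Click 1 (1,1) count=5: revealed 1 new [(1,1)] -> total=1
Click 2 (3,1) count=4: revealed 1 new [(3,1)] -> total=2
Click 3 (0,3) count=0: revealed 9 new [(0,1) (0,2) (0,3) (0,4) (0,5) (1,2) (1,3) (1,4) (1,5)] -> total=11
Click 4 (4,1) count=1: revealed 1 new [(4,1)] -> total=12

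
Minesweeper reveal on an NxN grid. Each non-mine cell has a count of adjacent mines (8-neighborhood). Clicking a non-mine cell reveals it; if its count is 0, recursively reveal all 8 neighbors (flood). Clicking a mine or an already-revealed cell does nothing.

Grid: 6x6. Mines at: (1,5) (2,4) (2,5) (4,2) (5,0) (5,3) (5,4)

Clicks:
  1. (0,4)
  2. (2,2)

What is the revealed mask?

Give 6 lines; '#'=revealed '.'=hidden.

Click 1 (0,4) count=1: revealed 1 new [(0,4)] -> total=1
Click 2 (2,2) count=0: revealed 19 new [(0,0) (0,1) (0,2) (0,3) (1,0) (1,1) (1,2) (1,3) (1,4) (2,0) (2,1) (2,2) (2,3) (3,0) (3,1) (3,2) (3,3) (4,0) (4,1)] -> total=20

Answer: #####.
#####.
####..
####..
##....
......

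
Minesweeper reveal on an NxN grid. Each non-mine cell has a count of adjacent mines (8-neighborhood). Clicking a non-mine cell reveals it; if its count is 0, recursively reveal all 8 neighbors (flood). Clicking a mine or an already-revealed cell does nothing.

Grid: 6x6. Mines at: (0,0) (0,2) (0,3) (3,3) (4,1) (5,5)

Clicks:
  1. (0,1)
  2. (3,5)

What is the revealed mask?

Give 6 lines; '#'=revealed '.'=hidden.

Answer: .#..##
....##
....##
....##
....##
......

Derivation:
Click 1 (0,1) count=2: revealed 1 new [(0,1)] -> total=1
Click 2 (3,5) count=0: revealed 10 new [(0,4) (0,5) (1,4) (1,5) (2,4) (2,5) (3,4) (3,5) (4,4) (4,5)] -> total=11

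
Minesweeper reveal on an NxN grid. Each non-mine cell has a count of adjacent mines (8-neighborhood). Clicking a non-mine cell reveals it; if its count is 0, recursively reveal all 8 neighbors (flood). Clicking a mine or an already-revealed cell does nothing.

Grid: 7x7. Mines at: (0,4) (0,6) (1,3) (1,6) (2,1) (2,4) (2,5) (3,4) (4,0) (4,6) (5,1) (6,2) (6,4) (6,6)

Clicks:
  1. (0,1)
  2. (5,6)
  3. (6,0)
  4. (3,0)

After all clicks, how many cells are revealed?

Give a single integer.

Click 1 (0,1) count=0: revealed 6 new [(0,0) (0,1) (0,2) (1,0) (1,1) (1,2)] -> total=6
Click 2 (5,6) count=2: revealed 1 new [(5,6)] -> total=7
Click 3 (6,0) count=1: revealed 1 new [(6,0)] -> total=8
Click 4 (3,0) count=2: revealed 1 new [(3,0)] -> total=9

Answer: 9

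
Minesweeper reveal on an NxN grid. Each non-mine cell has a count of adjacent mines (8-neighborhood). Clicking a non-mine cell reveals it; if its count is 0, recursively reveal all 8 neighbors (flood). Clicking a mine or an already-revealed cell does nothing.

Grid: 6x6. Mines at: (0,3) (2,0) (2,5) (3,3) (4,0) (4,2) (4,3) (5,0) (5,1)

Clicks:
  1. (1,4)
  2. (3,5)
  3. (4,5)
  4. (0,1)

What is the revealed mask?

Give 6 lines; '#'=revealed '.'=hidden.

Click 1 (1,4) count=2: revealed 1 new [(1,4)] -> total=1
Click 2 (3,5) count=1: revealed 1 new [(3,5)] -> total=2
Click 3 (4,5) count=0: revealed 5 new [(3,4) (4,4) (4,5) (5,4) (5,5)] -> total=7
Click 4 (0,1) count=0: revealed 6 new [(0,0) (0,1) (0,2) (1,0) (1,1) (1,2)] -> total=13

Answer: ###...
###.#.
......
....##
....##
....##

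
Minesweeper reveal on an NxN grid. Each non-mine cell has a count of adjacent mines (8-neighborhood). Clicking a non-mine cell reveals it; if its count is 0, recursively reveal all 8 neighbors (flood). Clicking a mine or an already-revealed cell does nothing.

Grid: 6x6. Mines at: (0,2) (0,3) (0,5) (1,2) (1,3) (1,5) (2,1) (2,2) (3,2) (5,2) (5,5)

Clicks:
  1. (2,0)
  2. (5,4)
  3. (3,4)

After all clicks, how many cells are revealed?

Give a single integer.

Click 1 (2,0) count=1: revealed 1 new [(2,0)] -> total=1
Click 2 (5,4) count=1: revealed 1 new [(5,4)] -> total=2
Click 3 (3,4) count=0: revealed 9 new [(2,3) (2,4) (2,5) (3,3) (3,4) (3,5) (4,3) (4,4) (4,5)] -> total=11

Answer: 11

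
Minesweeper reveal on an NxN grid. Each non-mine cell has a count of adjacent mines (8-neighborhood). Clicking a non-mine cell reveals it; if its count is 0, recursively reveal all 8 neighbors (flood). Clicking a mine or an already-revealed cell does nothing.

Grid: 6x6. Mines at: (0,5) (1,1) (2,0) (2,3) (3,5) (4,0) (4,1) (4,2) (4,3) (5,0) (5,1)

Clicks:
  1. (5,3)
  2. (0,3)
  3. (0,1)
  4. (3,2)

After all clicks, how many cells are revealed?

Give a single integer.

Answer: 9

Derivation:
Click 1 (5,3) count=2: revealed 1 new [(5,3)] -> total=1
Click 2 (0,3) count=0: revealed 6 new [(0,2) (0,3) (0,4) (1,2) (1,3) (1,4)] -> total=7
Click 3 (0,1) count=1: revealed 1 new [(0,1)] -> total=8
Click 4 (3,2) count=4: revealed 1 new [(3,2)] -> total=9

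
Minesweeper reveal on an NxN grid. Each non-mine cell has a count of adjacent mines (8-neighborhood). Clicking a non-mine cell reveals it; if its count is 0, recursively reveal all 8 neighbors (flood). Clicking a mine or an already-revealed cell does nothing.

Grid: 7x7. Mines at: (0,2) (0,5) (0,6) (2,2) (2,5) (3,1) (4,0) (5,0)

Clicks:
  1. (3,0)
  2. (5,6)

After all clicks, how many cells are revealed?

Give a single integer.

Answer: 24

Derivation:
Click 1 (3,0) count=2: revealed 1 new [(3,0)] -> total=1
Click 2 (5,6) count=0: revealed 23 new [(3,2) (3,3) (3,4) (3,5) (3,6) (4,1) (4,2) (4,3) (4,4) (4,5) (4,6) (5,1) (5,2) (5,3) (5,4) (5,5) (5,6) (6,1) (6,2) (6,3) (6,4) (6,5) (6,6)] -> total=24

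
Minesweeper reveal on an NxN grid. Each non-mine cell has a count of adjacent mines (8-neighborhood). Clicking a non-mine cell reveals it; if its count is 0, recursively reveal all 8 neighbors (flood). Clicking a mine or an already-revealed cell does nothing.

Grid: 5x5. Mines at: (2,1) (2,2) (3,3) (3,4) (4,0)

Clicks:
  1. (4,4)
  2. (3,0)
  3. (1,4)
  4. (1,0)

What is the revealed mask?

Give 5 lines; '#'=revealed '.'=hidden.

Answer: #####
#####
...##
#....
....#

Derivation:
Click 1 (4,4) count=2: revealed 1 new [(4,4)] -> total=1
Click 2 (3,0) count=2: revealed 1 new [(3,0)] -> total=2
Click 3 (1,4) count=0: revealed 12 new [(0,0) (0,1) (0,2) (0,3) (0,4) (1,0) (1,1) (1,2) (1,3) (1,4) (2,3) (2,4)] -> total=14
Click 4 (1,0) count=1: revealed 0 new [(none)] -> total=14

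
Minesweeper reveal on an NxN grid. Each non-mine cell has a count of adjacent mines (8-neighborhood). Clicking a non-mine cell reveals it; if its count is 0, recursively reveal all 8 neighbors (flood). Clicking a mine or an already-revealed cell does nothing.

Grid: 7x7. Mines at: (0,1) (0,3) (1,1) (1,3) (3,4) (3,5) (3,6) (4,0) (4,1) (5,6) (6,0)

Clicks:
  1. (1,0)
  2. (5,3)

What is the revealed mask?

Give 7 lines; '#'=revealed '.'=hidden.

Answer: .......
#......
.......
.......
..####.
.#####.
.#####.

Derivation:
Click 1 (1,0) count=2: revealed 1 new [(1,0)] -> total=1
Click 2 (5,3) count=0: revealed 14 new [(4,2) (4,3) (4,4) (4,5) (5,1) (5,2) (5,3) (5,4) (5,5) (6,1) (6,2) (6,3) (6,4) (6,5)] -> total=15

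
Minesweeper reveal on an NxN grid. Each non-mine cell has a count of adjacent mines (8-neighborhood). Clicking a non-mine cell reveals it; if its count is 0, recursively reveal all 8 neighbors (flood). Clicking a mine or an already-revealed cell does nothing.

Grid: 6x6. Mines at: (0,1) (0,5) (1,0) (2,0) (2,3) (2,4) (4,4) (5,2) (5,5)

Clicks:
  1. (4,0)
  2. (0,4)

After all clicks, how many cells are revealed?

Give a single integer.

Answer: 7

Derivation:
Click 1 (4,0) count=0: revealed 6 new [(3,0) (3,1) (4,0) (4,1) (5,0) (5,1)] -> total=6
Click 2 (0,4) count=1: revealed 1 new [(0,4)] -> total=7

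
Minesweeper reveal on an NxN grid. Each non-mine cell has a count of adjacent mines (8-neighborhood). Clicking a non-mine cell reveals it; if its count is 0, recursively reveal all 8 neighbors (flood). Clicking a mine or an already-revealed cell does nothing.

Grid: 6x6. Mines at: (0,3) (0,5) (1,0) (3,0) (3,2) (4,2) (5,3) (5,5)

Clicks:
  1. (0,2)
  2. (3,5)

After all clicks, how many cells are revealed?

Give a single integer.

Answer: 13

Derivation:
Click 1 (0,2) count=1: revealed 1 new [(0,2)] -> total=1
Click 2 (3,5) count=0: revealed 12 new [(1,3) (1,4) (1,5) (2,3) (2,4) (2,5) (3,3) (3,4) (3,5) (4,3) (4,4) (4,5)] -> total=13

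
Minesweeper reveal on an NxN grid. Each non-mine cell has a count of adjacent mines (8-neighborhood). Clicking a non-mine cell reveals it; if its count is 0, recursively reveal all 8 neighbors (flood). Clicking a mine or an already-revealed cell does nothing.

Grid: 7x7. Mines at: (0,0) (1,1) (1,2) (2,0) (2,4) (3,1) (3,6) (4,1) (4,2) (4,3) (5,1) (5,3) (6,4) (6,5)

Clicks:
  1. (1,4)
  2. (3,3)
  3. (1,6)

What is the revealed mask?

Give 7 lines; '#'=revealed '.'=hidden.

Click 1 (1,4) count=1: revealed 1 new [(1,4)] -> total=1
Click 2 (3,3) count=3: revealed 1 new [(3,3)] -> total=2
Click 3 (1,6) count=0: revealed 9 new [(0,3) (0,4) (0,5) (0,6) (1,3) (1,5) (1,6) (2,5) (2,6)] -> total=11

Answer: ...####
...####
.....##
...#...
.......
.......
.......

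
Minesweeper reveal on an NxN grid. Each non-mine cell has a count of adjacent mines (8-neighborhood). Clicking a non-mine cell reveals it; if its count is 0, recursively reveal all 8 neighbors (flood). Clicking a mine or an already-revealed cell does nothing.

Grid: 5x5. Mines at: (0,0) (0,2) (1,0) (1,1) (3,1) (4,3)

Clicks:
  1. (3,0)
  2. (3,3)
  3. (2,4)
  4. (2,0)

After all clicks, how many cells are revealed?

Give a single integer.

Click 1 (3,0) count=1: revealed 1 new [(3,0)] -> total=1
Click 2 (3,3) count=1: revealed 1 new [(3,3)] -> total=2
Click 3 (2,4) count=0: revealed 10 new [(0,3) (0,4) (1,2) (1,3) (1,4) (2,2) (2,3) (2,4) (3,2) (3,4)] -> total=12
Click 4 (2,0) count=3: revealed 1 new [(2,0)] -> total=13

Answer: 13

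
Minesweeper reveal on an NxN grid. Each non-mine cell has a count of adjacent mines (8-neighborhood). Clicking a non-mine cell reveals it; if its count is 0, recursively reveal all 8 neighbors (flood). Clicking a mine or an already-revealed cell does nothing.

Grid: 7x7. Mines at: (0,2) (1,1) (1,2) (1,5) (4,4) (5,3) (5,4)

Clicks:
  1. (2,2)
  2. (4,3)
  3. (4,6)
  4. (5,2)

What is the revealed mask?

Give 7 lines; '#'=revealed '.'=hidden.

Click 1 (2,2) count=2: revealed 1 new [(2,2)] -> total=1
Click 2 (4,3) count=3: revealed 1 new [(4,3)] -> total=2
Click 3 (4,6) count=0: revealed 10 new [(2,5) (2,6) (3,5) (3,6) (4,5) (4,6) (5,5) (5,6) (6,5) (6,6)] -> total=12
Click 4 (5,2) count=1: revealed 1 new [(5,2)] -> total=13

Answer: .......
.......
..#..##
.....##
...#.##
..#..##
.....##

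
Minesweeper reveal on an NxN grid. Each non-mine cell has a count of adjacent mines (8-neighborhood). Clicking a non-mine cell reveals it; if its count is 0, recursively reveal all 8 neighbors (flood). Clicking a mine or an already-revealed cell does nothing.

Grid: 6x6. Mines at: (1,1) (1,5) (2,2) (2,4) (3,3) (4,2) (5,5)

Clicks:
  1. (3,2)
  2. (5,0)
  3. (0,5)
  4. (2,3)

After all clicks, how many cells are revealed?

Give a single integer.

Click 1 (3,2) count=3: revealed 1 new [(3,2)] -> total=1
Click 2 (5,0) count=0: revealed 8 new [(2,0) (2,1) (3,0) (3,1) (4,0) (4,1) (5,0) (5,1)] -> total=9
Click 3 (0,5) count=1: revealed 1 new [(0,5)] -> total=10
Click 4 (2,3) count=3: revealed 1 new [(2,3)] -> total=11

Answer: 11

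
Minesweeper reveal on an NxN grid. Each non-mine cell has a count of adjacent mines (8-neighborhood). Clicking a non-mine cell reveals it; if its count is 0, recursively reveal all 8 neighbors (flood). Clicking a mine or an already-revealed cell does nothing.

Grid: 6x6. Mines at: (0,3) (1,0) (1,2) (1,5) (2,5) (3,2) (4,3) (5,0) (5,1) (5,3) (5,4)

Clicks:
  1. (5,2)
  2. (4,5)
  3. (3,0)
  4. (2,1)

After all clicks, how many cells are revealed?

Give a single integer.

Click 1 (5,2) count=3: revealed 1 new [(5,2)] -> total=1
Click 2 (4,5) count=1: revealed 1 new [(4,5)] -> total=2
Click 3 (3,0) count=0: revealed 6 new [(2,0) (2,1) (3,0) (3,1) (4,0) (4,1)] -> total=8
Click 4 (2,1) count=3: revealed 0 new [(none)] -> total=8

Answer: 8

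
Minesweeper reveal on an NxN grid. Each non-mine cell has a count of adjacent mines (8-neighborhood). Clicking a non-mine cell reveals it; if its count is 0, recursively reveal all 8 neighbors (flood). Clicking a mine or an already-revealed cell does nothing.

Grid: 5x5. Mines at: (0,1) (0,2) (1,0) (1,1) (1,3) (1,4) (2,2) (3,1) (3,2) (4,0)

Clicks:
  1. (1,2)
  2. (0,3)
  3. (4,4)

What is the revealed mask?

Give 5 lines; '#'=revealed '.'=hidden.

Click 1 (1,2) count=5: revealed 1 new [(1,2)] -> total=1
Click 2 (0,3) count=3: revealed 1 new [(0,3)] -> total=2
Click 3 (4,4) count=0: revealed 6 new [(2,3) (2,4) (3,3) (3,4) (4,3) (4,4)] -> total=8

Answer: ...#.
..#..
...##
...##
...##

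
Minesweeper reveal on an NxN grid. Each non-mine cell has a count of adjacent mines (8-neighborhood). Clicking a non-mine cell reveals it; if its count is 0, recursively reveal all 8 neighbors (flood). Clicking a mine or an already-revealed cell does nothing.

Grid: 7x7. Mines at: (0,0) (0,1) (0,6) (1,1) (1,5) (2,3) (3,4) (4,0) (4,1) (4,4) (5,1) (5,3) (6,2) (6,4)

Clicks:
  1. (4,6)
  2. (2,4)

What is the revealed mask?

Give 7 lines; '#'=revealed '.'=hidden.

Click 1 (4,6) count=0: revealed 10 new [(2,5) (2,6) (3,5) (3,6) (4,5) (4,6) (5,5) (5,6) (6,5) (6,6)] -> total=10
Click 2 (2,4) count=3: revealed 1 new [(2,4)] -> total=11

Answer: .......
.......
....###
.....##
.....##
.....##
.....##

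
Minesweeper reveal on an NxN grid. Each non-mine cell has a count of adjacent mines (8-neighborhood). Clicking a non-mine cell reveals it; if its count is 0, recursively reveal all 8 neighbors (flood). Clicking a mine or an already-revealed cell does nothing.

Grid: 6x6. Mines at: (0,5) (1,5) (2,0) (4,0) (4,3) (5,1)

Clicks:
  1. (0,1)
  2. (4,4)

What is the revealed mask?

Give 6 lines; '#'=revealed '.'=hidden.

Answer: #####.
#####.
.####.
.####.
....#.
......

Derivation:
Click 1 (0,1) count=0: revealed 18 new [(0,0) (0,1) (0,2) (0,3) (0,4) (1,0) (1,1) (1,2) (1,3) (1,4) (2,1) (2,2) (2,3) (2,4) (3,1) (3,2) (3,3) (3,4)] -> total=18
Click 2 (4,4) count=1: revealed 1 new [(4,4)] -> total=19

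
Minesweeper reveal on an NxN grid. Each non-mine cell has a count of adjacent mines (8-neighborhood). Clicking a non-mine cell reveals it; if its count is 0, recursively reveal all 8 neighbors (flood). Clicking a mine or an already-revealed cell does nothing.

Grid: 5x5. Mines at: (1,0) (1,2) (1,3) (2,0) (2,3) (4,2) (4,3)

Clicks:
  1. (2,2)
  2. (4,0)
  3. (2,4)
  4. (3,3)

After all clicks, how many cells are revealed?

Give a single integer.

Click 1 (2,2) count=3: revealed 1 new [(2,2)] -> total=1
Click 2 (4,0) count=0: revealed 4 new [(3,0) (3,1) (4,0) (4,1)] -> total=5
Click 3 (2,4) count=2: revealed 1 new [(2,4)] -> total=6
Click 4 (3,3) count=3: revealed 1 new [(3,3)] -> total=7

Answer: 7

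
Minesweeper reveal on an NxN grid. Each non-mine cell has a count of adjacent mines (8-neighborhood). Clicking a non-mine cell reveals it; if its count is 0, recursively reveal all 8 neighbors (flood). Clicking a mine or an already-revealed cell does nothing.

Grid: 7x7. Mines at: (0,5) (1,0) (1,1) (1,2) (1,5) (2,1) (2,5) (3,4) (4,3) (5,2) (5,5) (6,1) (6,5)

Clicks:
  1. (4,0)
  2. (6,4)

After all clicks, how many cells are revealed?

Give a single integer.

Click 1 (4,0) count=0: revealed 6 new [(3,0) (3,1) (4,0) (4,1) (5,0) (5,1)] -> total=6
Click 2 (6,4) count=2: revealed 1 new [(6,4)] -> total=7

Answer: 7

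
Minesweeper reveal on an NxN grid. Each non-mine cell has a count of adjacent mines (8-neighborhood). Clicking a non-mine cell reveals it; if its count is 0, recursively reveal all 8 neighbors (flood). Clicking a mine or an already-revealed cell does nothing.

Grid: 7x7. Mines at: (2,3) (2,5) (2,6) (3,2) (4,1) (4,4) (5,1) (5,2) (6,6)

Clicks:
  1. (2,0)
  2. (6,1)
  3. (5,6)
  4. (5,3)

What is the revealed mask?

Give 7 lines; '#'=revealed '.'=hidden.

Click 1 (2,0) count=0: revealed 19 new [(0,0) (0,1) (0,2) (0,3) (0,4) (0,5) (0,6) (1,0) (1,1) (1,2) (1,3) (1,4) (1,5) (1,6) (2,0) (2,1) (2,2) (3,0) (3,1)] -> total=19
Click 2 (6,1) count=2: revealed 1 new [(6,1)] -> total=20
Click 3 (5,6) count=1: revealed 1 new [(5,6)] -> total=21
Click 4 (5,3) count=2: revealed 1 new [(5,3)] -> total=22

Answer: #######
#######
###....
##.....
.......
...#..#
.#.....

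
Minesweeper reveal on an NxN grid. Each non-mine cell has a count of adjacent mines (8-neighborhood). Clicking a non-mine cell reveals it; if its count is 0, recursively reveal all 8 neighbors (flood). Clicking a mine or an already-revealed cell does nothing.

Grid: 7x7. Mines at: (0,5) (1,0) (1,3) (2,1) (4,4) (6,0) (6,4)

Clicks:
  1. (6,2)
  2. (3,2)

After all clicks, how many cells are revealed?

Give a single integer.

Answer: 15

Derivation:
Click 1 (6,2) count=0: revealed 15 new [(3,0) (3,1) (3,2) (3,3) (4,0) (4,1) (4,2) (4,3) (5,0) (5,1) (5,2) (5,3) (6,1) (6,2) (6,3)] -> total=15
Click 2 (3,2) count=1: revealed 0 new [(none)] -> total=15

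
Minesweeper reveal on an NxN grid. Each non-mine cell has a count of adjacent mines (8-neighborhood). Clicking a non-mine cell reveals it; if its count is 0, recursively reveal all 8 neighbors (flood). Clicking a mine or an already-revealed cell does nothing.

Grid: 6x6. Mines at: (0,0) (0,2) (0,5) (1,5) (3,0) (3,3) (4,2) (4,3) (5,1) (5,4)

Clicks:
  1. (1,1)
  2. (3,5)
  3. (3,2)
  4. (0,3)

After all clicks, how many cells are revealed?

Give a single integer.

Answer: 9

Derivation:
Click 1 (1,1) count=2: revealed 1 new [(1,1)] -> total=1
Click 2 (3,5) count=0: revealed 6 new [(2,4) (2,5) (3,4) (3,5) (4,4) (4,5)] -> total=7
Click 3 (3,2) count=3: revealed 1 new [(3,2)] -> total=8
Click 4 (0,3) count=1: revealed 1 new [(0,3)] -> total=9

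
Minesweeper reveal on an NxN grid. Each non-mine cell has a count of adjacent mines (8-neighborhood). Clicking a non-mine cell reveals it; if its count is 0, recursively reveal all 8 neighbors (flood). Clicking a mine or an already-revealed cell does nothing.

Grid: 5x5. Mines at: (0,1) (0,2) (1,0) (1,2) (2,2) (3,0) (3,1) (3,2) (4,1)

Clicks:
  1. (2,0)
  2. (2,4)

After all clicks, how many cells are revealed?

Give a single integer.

Click 1 (2,0) count=3: revealed 1 new [(2,0)] -> total=1
Click 2 (2,4) count=0: revealed 10 new [(0,3) (0,4) (1,3) (1,4) (2,3) (2,4) (3,3) (3,4) (4,3) (4,4)] -> total=11

Answer: 11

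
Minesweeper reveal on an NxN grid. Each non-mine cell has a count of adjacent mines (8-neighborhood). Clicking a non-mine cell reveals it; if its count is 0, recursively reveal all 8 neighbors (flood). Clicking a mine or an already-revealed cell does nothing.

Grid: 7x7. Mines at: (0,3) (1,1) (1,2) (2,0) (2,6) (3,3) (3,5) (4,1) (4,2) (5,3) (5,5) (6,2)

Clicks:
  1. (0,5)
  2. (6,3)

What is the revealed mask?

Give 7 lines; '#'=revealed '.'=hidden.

Answer: ....###
....###
.......
.......
.......
.......
...#...

Derivation:
Click 1 (0,5) count=0: revealed 6 new [(0,4) (0,5) (0,6) (1,4) (1,5) (1,6)] -> total=6
Click 2 (6,3) count=2: revealed 1 new [(6,3)] -> total=7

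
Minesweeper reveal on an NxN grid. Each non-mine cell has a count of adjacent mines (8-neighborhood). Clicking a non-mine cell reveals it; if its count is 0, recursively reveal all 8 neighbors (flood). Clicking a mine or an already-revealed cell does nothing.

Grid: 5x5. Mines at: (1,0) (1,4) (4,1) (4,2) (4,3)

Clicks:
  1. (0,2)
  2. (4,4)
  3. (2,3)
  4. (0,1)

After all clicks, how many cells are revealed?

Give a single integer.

Click 1 (0,2) count=0: revealed 12 new [(0,1) (0,2) (0,3) (1,1) (1,2) (1,3) (2,1) (2,2) (2,3) (3,1) (3,2) (3,3)] -> total=12
Click 2 (4,4) count=1: revealed 1 new [(4,4)] -> total=13
Click 3 (2,3) count=1: revealed 0 new [(none)] -> total=13
Click 4 (0,1) count=1: revealed 0 new [(none)] -> total=13

Answer: 13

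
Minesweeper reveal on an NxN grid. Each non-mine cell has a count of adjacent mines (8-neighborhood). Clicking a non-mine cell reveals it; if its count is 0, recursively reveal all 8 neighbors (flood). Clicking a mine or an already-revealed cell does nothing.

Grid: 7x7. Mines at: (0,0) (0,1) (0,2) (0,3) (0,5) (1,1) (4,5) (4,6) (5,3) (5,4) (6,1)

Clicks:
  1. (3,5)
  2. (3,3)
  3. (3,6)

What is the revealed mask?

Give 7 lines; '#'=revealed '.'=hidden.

Click 1 (3,5) count=2: revealed 1 new [(3,5)] -> total=1
Click 2 (3,3) count=0: revealed 26 new [(1,2) (1,3) (1,4) (1,5) (1,6) (2,0) (2,1) (2,2) (2,3) (2,4) (2,5) (2,6) (3,0) (3,1) (3,2) (3,3) (3,4) (3,6) (4,0) (4,1) (4,2) (4,3) (4,4) (5,0) (5,1) (5,2)] -> total=27
Click 3 (3,6) count=2: revealed 0 new [(none)] -> total=27

Answer: .......
..#####
#######
#######
#####..
###....
.......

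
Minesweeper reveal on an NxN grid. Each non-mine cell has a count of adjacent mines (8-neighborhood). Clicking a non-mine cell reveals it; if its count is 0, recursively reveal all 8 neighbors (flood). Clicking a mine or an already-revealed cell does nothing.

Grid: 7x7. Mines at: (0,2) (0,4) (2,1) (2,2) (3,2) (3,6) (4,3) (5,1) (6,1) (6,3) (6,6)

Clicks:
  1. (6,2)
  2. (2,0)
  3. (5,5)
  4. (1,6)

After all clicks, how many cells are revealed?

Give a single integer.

Click 1 (6,2) count=3: revealed 1 new [(6,2)] -> total=1
Click 2 (2,0) count=1: revealed 1 new [(2,0)] -> total=2
Click 3 (5,5) count=1: revealed 1 new [(5,5)] -> total=3
Click 4 (1,6) count=0: revealed 6 new [(0,5) (0,6) (1,5) (1,6) (2,5) (2,6)] -> total=9

Answer: 9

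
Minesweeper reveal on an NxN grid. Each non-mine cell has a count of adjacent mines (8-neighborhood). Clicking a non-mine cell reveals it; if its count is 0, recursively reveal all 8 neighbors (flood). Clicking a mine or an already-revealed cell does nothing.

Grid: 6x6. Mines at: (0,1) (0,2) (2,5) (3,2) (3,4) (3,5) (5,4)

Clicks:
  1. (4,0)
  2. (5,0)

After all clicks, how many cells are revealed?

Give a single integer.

Answer: 14

Derivation:
Click 1 (4,0) count=0: revealed 14 new [(1,0) (1,1) (2,0) (2,1) (3,0) (3,1) (4,0) (4,1) (4,2) (4,3) (5,0) (5,1) (5,2) (5,3)] -> total=14
Click 2 (5,0) count=0: revealed 0 new [(none)] -> total=14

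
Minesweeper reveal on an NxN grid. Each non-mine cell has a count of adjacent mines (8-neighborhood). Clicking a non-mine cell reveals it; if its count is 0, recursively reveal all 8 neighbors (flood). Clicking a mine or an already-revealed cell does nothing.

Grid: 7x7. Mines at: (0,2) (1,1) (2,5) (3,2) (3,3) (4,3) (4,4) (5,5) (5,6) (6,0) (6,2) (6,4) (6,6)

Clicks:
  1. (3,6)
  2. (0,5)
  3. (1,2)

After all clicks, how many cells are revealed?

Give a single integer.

Click 1 (3,6) count=1: revealed 1 new [(3,6)] -> total=1
Click 2 (0,5) count=0: revealed 8 new [(0,3) (0,4) (0,5) (0,6) (1,3) (1,4) (1,5) (1,6)] -> total=9
Click 3 (1,2) count=2: revealed 1 new [(1,2)] -> total=10

Answer: 10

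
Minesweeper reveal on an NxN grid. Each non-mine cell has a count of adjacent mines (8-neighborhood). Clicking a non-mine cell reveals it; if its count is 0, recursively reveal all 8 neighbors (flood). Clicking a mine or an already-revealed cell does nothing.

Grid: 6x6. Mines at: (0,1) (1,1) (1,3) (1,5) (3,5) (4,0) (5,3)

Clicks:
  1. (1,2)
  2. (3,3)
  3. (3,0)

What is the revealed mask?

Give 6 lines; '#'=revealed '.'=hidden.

Answer: ......
..#...
.####.
#####.
.####.
......

Derivation:
Click 1 (1,2) count=3: revealed 1 new [(1,2)] -> total=1
Click 2 (3,3) count=0: revealed 12 new [(2,1) (2,2) (2,3) (2,4) (3,1) (3,2) (3,3) (3,4) (4,1) (4,2) (4,3) (4,4)] -> total=13
Click 3 (3,0) count=1: revealed 1 new [(3,0)] -> total=14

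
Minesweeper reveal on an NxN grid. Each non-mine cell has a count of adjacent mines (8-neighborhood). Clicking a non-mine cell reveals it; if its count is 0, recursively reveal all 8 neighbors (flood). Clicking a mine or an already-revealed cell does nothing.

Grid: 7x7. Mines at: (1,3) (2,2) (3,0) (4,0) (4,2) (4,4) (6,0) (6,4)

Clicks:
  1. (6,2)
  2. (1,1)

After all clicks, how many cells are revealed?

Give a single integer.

Click 1 (6,2) count=0: revealed 6 new [(5,1) (5,2) (5,3) (6,1) (6,2) (6,3)] -> total=6
Click 2 (1,1) count=1: revealed 1 new [(1,1)] -> total=7

Answer: 7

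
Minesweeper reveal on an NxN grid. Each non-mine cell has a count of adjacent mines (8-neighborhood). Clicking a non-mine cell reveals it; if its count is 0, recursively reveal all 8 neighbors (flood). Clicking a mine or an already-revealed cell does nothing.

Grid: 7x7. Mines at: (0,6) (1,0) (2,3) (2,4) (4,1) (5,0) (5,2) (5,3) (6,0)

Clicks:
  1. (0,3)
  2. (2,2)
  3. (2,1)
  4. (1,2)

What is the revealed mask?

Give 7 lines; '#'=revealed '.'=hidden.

Click 1 (0,3) count=0: revealed 10 new [(0,1) (0,2) (0,3) (0,4) (0,5) (1,1) (1,2) (1,3) (1,4) (1,5)] -> total=10
Click 2 (2,2) count=1: revealed 1 new [(2,2)] -> total=11
Click 3 (2,1) count=1: revealed 1 new [(2,1)] -> total=12
Click 4 (1,2) count=1: revealed 0 new [(none)] -> total=12

Answer: .#####.
.#####.
.##....
.......
.......
.......
.......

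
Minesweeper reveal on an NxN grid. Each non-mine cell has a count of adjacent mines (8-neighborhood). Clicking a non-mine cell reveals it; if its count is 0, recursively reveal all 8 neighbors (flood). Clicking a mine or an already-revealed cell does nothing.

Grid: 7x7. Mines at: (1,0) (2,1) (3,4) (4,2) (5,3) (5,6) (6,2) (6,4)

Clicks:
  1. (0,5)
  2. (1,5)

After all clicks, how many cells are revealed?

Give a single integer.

Click 1 (0,5) count=0: revealed 21 new [(0,1) (0,2) (0,3) (0,4) (0,5) (0,6) (1,1) (1,2) (1,3) (1,4) (1,5) (1,6) (2,2) (2,3) (2,4) (2,5) (2,6) (3,5) (3,6) (4,5) (4,6)] -> total=21
Click 2 (1,5) count=0: revealed 0 new [(none)] -> total=21

Answer: 21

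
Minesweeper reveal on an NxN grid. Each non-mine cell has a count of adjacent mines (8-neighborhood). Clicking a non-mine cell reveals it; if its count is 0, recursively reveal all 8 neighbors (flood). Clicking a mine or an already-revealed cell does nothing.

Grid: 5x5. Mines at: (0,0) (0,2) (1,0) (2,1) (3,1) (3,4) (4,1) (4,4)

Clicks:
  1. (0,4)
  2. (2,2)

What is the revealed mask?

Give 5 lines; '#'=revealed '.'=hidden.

Click 1 (0,4) count=0: revealed 6 new [(0,3) (0,4) (1,3) (1,4) (2,3) (2,4)] -> total=6
Click 2 (2,2) count=2: revealed 1 new [(2,2)] -> total=7

Answer: ...##
...##
..###
.....
.....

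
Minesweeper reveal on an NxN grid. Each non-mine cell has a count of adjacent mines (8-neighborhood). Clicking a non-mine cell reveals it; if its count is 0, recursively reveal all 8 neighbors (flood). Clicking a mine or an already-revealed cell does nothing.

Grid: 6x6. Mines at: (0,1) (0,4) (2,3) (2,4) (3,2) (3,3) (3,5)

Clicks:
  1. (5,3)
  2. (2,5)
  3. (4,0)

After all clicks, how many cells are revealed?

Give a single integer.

Answer: 19

Derivation:
Click 1 (5,3) count=0: revealed 18 new [(1,0) (1,1) (2,0) (2,1) (3,0) (3,1) (4,0) (4,1) (4,2) (4,3) (4,4) (4,5) (5,0) (5,1) (5,2) (5,3) (5,4) (5,5)] -> total=18
Click 2 (2,5) count=2: revealed 1 new [(2,5)] -> total=19
Click 3 (4,0) count=0: revealed 0 new [(none)] -> total=19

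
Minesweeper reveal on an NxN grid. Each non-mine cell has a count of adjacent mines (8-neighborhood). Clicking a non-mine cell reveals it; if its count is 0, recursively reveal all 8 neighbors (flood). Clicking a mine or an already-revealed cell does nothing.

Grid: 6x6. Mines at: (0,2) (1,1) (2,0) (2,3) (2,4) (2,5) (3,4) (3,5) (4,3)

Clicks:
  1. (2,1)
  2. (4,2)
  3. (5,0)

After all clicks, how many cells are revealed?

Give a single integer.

Click 1 (2,1) count=2: revealed 1 new [(2,1)] -> total=1
Click 2 (4,2) count=1: revealed 1 new [(4,2)] -> total=2
Click 3 (5,0) count=0: revealed 8 new [(3,0) (3,1) (3,2) (4,0) (4,1) (5,0) (5,1) (5,2)] -> total=10

Answer: 10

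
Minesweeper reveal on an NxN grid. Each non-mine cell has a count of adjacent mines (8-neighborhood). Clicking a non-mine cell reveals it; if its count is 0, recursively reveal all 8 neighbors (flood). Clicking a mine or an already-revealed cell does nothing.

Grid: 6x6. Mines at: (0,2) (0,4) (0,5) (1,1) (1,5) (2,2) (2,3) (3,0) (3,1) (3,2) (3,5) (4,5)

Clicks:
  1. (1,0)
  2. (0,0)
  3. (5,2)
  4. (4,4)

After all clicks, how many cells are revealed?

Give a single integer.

Click 1 (1,0) count=1: revealed 1 new [(1,0)] -> total=1
Click 2 (0,0) count=1: revealed 1 new [(0,0)] -> total=2
Click 3 (5,2) count=0: revealed 10 new [(4,0) (4,1) (4,2) (4,3) (4,4) (5,0) (5,1) (5,2) (5,3) (5,4)] -> total=12
Click 4 (4,4) count=2: revealed 0 new [(none)] -> total=12

Answer: 12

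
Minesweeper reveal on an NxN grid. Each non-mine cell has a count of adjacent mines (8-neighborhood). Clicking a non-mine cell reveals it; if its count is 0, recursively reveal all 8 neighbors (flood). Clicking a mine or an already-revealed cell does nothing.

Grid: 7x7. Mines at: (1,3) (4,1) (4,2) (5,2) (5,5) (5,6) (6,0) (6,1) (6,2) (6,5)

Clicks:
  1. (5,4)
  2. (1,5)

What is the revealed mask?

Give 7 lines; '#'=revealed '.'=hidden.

Answer: ....###
....###
...####
...####
...####
....#..
.......

Derivation:
Click 1 (5,4) count=2: revealed 1 new [(5,4)] -> total=1
Click 2 (1,5) count=0: revealed 18 new [(0,4) (0,5) (0,6) (1,4) (1,5) (1,6) (2,3) (2,4) (2,5) (2,6) (3,3) (3,4) (3,5) (3,6) (4,3) (4,4) (4,5) (4,6)] -> total=19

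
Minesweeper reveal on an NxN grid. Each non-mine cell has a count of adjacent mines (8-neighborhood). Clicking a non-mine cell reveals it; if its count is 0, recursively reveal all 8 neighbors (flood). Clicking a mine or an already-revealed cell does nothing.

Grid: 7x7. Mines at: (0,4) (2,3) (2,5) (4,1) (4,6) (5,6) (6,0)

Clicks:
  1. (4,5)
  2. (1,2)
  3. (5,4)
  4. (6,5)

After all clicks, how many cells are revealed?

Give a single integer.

Click 1 (4,5) count=2: revealed 1 new [(4,5)] -> total=1
Click 2 (1,2) count=1: revealed 1 new [(1,2)] -> total=2
Click 3 (5,4) count=0: revealed 17 new [(3,2) (3,3) (3,4) (3,5) (4,2) (4,3) (4,4) (5,1) (5,2) (5,3) (5,4) (5,5) (6,1) (6,2) (6,3) (6,4) (6,5)] -> total=19
Click 4 (6,5) count=1: revealed 0 new [(none)] -> total=19

Answer: 19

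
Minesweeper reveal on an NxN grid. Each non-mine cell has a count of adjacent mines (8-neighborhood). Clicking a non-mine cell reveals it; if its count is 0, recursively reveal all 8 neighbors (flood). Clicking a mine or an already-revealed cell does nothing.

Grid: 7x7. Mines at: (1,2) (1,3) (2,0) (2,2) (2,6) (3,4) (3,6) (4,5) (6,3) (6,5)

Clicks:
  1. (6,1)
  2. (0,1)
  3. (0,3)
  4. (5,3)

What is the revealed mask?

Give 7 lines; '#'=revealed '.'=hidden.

Answer: .#.#...
.......
.......
####...
####...
####...
###....

Derivation:
Click 1 (6,1) count=0: revealed 15 new [(3,0) (3,1) (3,2) (3,3) (4,0) (4,1) (4,2) (4,3) (5,0) (5,1) (5,2) (5,3) (6,0) (6,1) (6,2)] -> total=15
Click 2 (0,1) count=1: revealed 1 new [(0,1)] -> total=16
Click 3 (0,3) count=2: revealed 1 new [(0,3)] -> total=17
Click 4 (5,3) count=1: revealed 0 new [(none)] -> total=17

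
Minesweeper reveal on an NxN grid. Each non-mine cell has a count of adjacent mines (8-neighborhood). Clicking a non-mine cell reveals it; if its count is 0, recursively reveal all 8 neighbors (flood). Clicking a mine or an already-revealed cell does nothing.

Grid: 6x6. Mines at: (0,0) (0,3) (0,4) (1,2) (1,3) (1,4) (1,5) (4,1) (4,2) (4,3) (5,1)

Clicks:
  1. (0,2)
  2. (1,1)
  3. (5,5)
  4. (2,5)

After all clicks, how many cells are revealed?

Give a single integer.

Click 1 (0,2) count=3: revealed 1 new [(0,2)] -> total=1
Click 2 (1,1) count=2: revealed 1 new [(1,1)] -> total=2
Click 3 (5,5) count=0: revealed 8 new [(2,4) (2,5) (3,4) (3,5) (4,4) (4,5) (5,4) (5,5)] -> total=10
Click 4 (2,5) count=2: revealed 0 new [(none)] -> total=10

Answer: 10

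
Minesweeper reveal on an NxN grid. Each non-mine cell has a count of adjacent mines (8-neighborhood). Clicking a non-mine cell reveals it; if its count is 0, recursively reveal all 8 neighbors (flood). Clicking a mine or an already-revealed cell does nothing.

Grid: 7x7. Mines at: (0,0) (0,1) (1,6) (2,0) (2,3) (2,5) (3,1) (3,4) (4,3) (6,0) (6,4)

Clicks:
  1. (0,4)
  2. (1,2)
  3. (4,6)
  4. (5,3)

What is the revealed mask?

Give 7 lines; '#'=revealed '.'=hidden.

Click 1 (0,4) count=0: revealed 8 new [(0,2) (0,3) (0,4) (0,5) (1,2) (1,3) (1,4) (1,5)] -> total=8
Click 2 (1,2) count=2: revealed 0 new [(none)] -> total=8
Click 3 (4,6) count=0: revealed 8 new [(3,5) (3,6) (4,5) (4,6) (5,5) (5,6) (6,5) (6,6)] -> total=16
Click 4 (5,3) count=2: revealed 1 new [(5,3)] -> total=17

Answer: ..####.
..####.
.......
.....##
.....##
...#.##
.....##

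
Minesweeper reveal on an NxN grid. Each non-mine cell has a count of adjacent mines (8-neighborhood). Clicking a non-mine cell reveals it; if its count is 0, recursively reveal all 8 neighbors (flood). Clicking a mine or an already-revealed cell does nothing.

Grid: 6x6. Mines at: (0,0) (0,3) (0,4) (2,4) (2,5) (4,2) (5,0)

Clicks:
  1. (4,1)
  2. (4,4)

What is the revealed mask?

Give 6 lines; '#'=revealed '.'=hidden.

Answer: ......
......
......
...###
.#.###
...###

Derivation:
Click 1 (4,1) count=2: revealed 1 new [(4,1)] -> total=1
Click 2 (4,4) count=0: revealed 9 new [(3,3) (3,4) (3,5) (4,3) (4,4) (4,5) (5,3) (5,4) (5,5)] -> total=10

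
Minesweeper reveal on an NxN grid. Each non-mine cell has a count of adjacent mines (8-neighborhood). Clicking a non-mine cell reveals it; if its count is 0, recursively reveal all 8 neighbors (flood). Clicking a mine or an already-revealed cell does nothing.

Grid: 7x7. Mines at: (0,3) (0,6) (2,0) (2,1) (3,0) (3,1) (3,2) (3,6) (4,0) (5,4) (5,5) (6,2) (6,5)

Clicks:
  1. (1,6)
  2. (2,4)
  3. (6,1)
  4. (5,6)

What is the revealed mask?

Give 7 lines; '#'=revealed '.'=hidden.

Answer: .......
...####
...###.
...###.
...###.
......#
.#.....

Derivation:
Click 1 (1,6) count=1: revealed 1 new [(1,6)] -> total=1
Click 2 (2,4) count=0: revealed 12 new [(1,3) (1,4) (1,5) (2,3) (2,4) (2,5) (3,3) (3,4) (3,5) (4,3) (4,4) (4,5)] -> total=13
Click 3 (6,1) count=1: revealed 1 new [(6,1)] -> total=14
Click 4 (5,6) count=2: revealed 1 new [(5,6)] -> total=15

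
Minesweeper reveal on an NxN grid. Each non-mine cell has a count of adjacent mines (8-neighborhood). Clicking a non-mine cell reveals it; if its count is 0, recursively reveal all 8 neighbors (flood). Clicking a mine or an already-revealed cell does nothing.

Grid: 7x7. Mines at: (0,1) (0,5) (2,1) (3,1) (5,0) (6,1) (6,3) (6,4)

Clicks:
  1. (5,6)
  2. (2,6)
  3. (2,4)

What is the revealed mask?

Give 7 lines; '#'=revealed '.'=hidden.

Answer: ..###..
..#####
..#####
..#####
..#####
..#####
.....##

Derivation:
Click 1 (5,6) count=0: revealed 30 new [(0,2) (0,3) (0,4) (1,2) (1,3) (1,4) (1,5) (1,6) (2,2) (2,3) (2,4) (2,5) (2,6) (3,2) (3,3) (3,4) (3,5) (3,6) (4,2) (4,3) (4,4) (4,5) (4,6) (5,2) (5,3) (5,4) (5,5) (5,6) (6,5) (6,6)] -> total=30
Click 2 (2,6) count=0: revealed 0 new [(none)] -> total=30
Click 3 (2,4) count=0: revealed 0 new [(none)] -> total=30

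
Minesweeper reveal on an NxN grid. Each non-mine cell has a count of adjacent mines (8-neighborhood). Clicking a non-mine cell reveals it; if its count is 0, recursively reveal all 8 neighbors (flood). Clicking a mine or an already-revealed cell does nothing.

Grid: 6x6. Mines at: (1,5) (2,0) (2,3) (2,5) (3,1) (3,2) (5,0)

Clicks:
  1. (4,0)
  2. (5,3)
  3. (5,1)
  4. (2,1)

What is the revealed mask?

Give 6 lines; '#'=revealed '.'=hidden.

Answer: ......
......
.#....
...###
######
.#####

Derivation:
Click 1 (4,0) count=2: revealed 1 new [(4,0)] -> total=1
Click 2 (5,3) count=0: revealed 13 new [(3,3) (3,4) (3,5) (4,1) (4,2) (4,3) (4,4) (4,5) (5,1) (5,2) (5,3) (5,4) (5,5)] -> total=14
Click 3 (5,1) count=1: revealed 0 new [(none)] -> total=14
Click 4 (2,1) count=3: revealed 1 new [(2,1)] -> total=15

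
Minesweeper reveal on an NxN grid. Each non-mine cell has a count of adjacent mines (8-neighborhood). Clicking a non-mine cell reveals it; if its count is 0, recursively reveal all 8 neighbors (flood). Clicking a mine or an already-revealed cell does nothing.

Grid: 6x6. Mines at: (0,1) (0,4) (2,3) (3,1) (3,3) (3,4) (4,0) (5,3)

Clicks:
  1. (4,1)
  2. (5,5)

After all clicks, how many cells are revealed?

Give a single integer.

Click 1 (4,1) count=2: revealed 1 new [(4,1)] -> total=1
Click 2 (5,5) count=0: revealed 4 new [(4,4) (4,5) (5,4) (5,5)] -> total=5

Answer: 5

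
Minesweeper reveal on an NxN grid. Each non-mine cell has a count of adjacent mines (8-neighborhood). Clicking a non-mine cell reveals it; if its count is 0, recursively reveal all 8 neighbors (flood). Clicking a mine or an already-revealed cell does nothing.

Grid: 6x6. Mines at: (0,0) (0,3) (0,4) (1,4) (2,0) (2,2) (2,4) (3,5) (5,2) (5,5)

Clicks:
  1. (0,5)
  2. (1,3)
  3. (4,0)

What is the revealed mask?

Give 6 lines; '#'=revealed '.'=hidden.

Click 1 (0,5) count=2: revealed 1 new [(0,5)] -> total=1
Click 2 (1,3) count=5: revealed 1 new [(1,3)] -> total=2
Click 3 (4,0) count=0: revealed 6 new [(3,0) (3,1) (4,0) (4,1) (5,0) (5,1)] -> total=8

Answer: .....#
...#..
......
##....
##....
##....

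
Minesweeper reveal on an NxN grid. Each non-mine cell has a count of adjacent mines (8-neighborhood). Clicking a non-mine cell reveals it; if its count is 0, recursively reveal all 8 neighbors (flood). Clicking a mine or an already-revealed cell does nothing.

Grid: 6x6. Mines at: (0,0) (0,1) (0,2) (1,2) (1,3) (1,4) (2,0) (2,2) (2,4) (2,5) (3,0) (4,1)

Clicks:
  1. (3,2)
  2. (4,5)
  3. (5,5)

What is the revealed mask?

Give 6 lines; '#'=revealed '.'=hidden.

Answer: ......
......
......
..####
..####
..####

Derivation:
Click 1 (3,2) count=2: revealed 1 new [(3,2)] -> total=1
Click 2 (4,5) count=0: revealed 11 new [(3,3) (3,4) (3,5) (4,2) (4,3) (4,4) (4,5) (5,2) (5,3) (5,4) (5,5)] -> total=12
Click 3 (5,5) count=0: revealed 0 new [(none)] -> total=12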